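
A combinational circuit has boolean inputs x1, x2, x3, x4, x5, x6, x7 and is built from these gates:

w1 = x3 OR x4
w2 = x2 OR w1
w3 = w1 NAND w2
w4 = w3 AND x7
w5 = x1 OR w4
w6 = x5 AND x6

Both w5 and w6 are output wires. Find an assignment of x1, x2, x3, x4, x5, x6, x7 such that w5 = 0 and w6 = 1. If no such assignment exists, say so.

x1=0 x2=0 x3=1 x4=1 x5=1 x6=1 x7=1

Check with x1=0 x2=0 x3=1 x4=1 x5=1 x6=1 x7=1:
w1 = x3 OR x4 = 1 OR 1 = 1
w2 = x2 OR w1 = 0 OR 1 = 1
w3 = w1 NAND w2 = 1 NAND 1 = 0
w4 = w3 AND x7 = 0 AND 1 = 0
w5 = x1 OR w4 = 0 OR 0 = 0
w6 = x5 AND x6 = 1 AND 1 = 1
So w5 = 0 and w6 = 1.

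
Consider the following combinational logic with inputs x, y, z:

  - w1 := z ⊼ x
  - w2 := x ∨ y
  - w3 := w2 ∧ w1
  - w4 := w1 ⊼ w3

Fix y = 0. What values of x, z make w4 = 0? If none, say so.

Check with y = 0 and x=1, z=0:
w1 = z ⊼ x = 0 ⊼ 1 = 1
w2 = x ∨ y = 1 ∨ 0 = 1
w3 = w2 ∧ w1 = 1 ∧ 1 = 1
w4 = w1 ⊼ w3 = 1 ⊼ 1 = 0
So w4 = 0.

x=1, z=0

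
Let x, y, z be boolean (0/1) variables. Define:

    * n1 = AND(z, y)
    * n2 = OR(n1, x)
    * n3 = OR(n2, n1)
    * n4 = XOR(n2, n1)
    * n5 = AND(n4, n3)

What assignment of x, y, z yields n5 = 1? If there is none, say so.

n5 = AND(n4, n3) must be 1, so both n4 = 1 and n3 = 1.
n4 = XOR(n2, n1) must be 1, so n2 and n1 differ.
n3 = OR(n2, n1) must be 1, so at least one of n2, n1 is 1.
Check with x=1, y=0, z=1:
n1 = AND(z, y) = AND(1, 0) = 0
n2 = OR(n1, x) = OR(0, 1) = 1
n3 = OR(n2, n1) = OR(1, 0) = 1
n4 = XOR(n2, n1) = XOR(1, 0) = 1
n5 = AND(n4, n3) = AND(1, 1) = 1
So n5 = 1 as required.

x=1, y=0, z=1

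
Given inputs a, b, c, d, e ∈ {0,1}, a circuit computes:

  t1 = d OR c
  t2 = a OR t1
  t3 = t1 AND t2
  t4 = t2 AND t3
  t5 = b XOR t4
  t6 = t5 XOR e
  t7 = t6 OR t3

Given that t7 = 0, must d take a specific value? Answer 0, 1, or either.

t7 = t6 OR t3 must be 0, so both t6 = 0 and t3 = 0.
t6 = t5 XOR e must be 0, so t5 and e are equal.
Every assignment with t7 = 0 has d = 0; there are 4 such assignment(s).
  a=0, b=0, c=0, d=0, e=0
  a=0, b=1, c=0, d=0, e=1
  a=1, b=0, c=0, d=0, e=0
  a=1, b=1, c=0, d=0, e=1

0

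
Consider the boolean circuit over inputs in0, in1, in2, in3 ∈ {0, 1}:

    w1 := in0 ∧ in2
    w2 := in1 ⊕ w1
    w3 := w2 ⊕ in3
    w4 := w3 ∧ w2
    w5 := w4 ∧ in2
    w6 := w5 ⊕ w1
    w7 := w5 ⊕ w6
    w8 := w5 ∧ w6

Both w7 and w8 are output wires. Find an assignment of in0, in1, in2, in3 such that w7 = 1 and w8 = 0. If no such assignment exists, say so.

in0=1 in1=0 in2=1 in3=0

Check with in0=1 in1=0 in2=1 in3=0:
w1 = in0 ∧ in2 = 1 ∧ 1 = 1
w2 = in1 ⊕ w1 = 0 ⊕ 1 = 1
w3 = w2 ⊕ in3 = 1 ⊕ 0 = 1
w4 = w3 ∧ w2 = 1 ∧ 1 = 1
w5 = w4 ∧ in2 = 1 ∧ 1 = 1
w6 = w5 ⊕ w1 = 1 ⊕ 1 = 0
w7 = w5 ⊕ w6 = 1 ⊕ 0 = 1
w8 = w5 ∧ w6 = 1 ∧ 0 = 0
So w7 = 1 and w8 = 0.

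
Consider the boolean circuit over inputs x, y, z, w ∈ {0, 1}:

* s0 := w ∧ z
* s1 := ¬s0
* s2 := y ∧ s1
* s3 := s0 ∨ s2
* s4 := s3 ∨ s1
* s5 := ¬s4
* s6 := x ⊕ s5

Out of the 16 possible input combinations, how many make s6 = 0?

8

s6 = x ⊕ s5 must be 0, so x and s5 are equal.
Enumerating the 16 input combinations, 8 give s6 = 0 and 8 give s6 = 1.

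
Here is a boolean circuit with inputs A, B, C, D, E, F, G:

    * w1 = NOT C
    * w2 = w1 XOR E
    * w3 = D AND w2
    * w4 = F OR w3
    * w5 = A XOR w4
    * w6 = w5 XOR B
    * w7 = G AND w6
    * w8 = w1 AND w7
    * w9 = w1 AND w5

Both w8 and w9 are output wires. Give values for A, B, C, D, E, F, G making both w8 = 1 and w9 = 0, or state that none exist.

Check with A=0 B=1 C=0 D=0 E=1 F=0 G=1:
w1 = NOT C = NOT 0 = 1
w2 = w1 XOR E = 1 XOR 1 = 0
w3 = D AND w2 = 0 AND 0 = 0
w4 = F OR w3 = 0 OR 0 = 0
w5 = A XOR w4 = 0 XOR 0 = 0
w6 = w5 XOR B = 0 XOR 1 = 1
w7 = G AND w6 = 1 AND 1 = 1
w8 = w1 AND w7 = 1 AND 1 = 1
w9 = w1 AND w5 = 1 AND 0 = 0
So w8 = 1 and w9 = 0.

A=0 B=1 C=0 D=0 E=1 F=0 G=1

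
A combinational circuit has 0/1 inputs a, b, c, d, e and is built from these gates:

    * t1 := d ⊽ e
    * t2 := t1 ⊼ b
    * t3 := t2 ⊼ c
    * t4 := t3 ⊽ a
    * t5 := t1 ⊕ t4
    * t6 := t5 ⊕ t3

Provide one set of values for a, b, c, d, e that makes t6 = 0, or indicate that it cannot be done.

a=1, b=1, c=1, d=1, e=1

t6 = t5 ⊕ t3 must be 0, so t5 and t3 are equal.
Check with a=1, b=1, c=1, d=1, e=1:
t1 = d ⊽ e = 1 ⊽ 1 = 0
t2 = t1 ⊼ b = 0 ⊼ 1 = 1
t3 = t2 ⊼ c = 1 ⊼ 1 = 0
t4 = t3 ⊽ a = 0 ⊽ 1 = 0
t5 = t1 ⊕ t4 = 0 ⊕ 0 = 0
t6 = t5 ⊕ t3 = 0 ⊕ 0 = 0
So t6 = 0 as required.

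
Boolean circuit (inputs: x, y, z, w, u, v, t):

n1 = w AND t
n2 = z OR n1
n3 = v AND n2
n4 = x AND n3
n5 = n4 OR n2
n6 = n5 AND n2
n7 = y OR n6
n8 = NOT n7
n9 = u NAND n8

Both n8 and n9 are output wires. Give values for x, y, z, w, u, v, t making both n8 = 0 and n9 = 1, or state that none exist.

Check with x=0, y=1, z=0, w=1, u=1, v=0, t=0:
n1 = w AND t = 1 AND 0 = 0
n2 = z OR n1 = 0 OR 0 = 0
n3 = v AND n2 = 0 AND 0 = 0
n4 = x AND n3 = 0 AND 0 = 0
n5 = n4 OR n2 = 0 OR 0 = 0
n6 = n5 AND n2 = 0 AND 0 = 0
n7 = y OR n6 = 1 OR 0 = 1
n8 = NOT n7 = NOT 1 = 0
n9 = u NAND n8 = 1 NAND 0 = 1
So n8 = 0 and n9 = 1.

x=0, y=1, z=0, w=1, u=1, v=0, t=0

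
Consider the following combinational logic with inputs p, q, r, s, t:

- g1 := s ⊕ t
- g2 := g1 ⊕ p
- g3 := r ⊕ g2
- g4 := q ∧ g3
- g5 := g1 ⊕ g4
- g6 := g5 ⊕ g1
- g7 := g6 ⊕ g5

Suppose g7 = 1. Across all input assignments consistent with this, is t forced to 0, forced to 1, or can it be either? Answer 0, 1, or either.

Both values of t occur among assignments with g7 = 1:
  t=0: p=0, q=0, r=0, s=1, t=0
  t=1: p=0, q=0, r=0, s=0, t=1

either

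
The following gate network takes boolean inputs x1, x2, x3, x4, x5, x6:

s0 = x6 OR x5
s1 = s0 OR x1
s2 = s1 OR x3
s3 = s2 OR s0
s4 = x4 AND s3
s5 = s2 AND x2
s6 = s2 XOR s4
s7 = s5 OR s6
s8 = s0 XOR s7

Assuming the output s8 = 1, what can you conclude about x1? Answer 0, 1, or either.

Both values of x1 occur among assignments with s8 = 1:
  x1=0: x1=0, x2=0, x3=0, x4=1, x5=0, x6=1
  x1=1: x1=1, x2=0, x3=0, x4=0, x5=0, x6=0

either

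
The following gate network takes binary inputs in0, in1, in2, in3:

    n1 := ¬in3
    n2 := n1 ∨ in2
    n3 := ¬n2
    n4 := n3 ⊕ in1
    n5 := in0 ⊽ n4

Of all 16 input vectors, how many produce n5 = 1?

4

n5 = in0 ⊽ n4 must be 1, so both in0 = 0 and n4 = 0.
n4 = n3 ⊕ in1 must be 0, so n3 and in1 are equal.
Satisfying assignments:
  in0=0, in1=0, in2=0, in3=0
  in0=0, in1=0, in2=1, in3=0
  in0=0, in1=0, in2=1, in3=1
  in0=0, in1=1, in2=0, in3=1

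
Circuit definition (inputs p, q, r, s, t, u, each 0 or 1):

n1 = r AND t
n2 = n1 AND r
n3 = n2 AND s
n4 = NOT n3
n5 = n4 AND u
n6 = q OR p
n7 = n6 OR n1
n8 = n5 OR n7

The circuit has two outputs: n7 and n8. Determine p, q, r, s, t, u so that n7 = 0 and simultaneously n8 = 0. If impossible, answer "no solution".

p=0 q=0 r=1 s=1 t=0 u=0

Check with p=0 q=0 r=1 s=1 t=0 u=0:
n1 = r AND t = 1 AND 0 = 0
n2 = n1 AND r = 0 AND 1 = 0
n3 = n2 AND s = 0 AND 1 = 0
n4 = NOT n3 = NOT 0 = 1
n5 = n4 AND u = 1 AND 0 = 0
n6 = q OR p = 0 OR 0 = 0
n7 = n6 OR n1 = 0 OR 0 = 0
n8 = n5 OR n7 = 0 OR 0 = 0
So n7 = 0 and n8 = 0.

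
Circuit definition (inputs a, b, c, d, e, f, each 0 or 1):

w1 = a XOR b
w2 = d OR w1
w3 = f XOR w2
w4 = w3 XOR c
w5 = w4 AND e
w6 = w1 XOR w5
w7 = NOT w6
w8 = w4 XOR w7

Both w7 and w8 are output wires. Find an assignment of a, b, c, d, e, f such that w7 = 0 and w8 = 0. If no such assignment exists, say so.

a=1, b=0, c=0, d=0, e=0, f=1

Check with a=1, b=0, c=0, d=0, e=0, f=1:
w1 = a XOR b = 1 XOR 0 = 1
w2 = d OR w1 = 0 OR 1 = 1
w3 = f XOR w2 = 1 XOR 1 = 0
w4 = w3 XOR c = 0 XOR 0 = 0
w5 = w4 AND e = 0 AND 0 = 0
w6 = w1 XOR w5 = 1 XOR 0 = 1
w7 = NOT w6 = NOT 1 = 0
w8 = w4 XOR w7 = 0 XOR 0 = 0
So w7 = 0 and w8 = 0.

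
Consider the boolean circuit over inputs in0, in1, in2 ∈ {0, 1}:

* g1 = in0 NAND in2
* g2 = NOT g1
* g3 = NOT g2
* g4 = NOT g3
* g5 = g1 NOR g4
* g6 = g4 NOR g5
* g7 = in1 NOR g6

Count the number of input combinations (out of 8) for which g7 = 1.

g7 = in1 NOR g6 must be 1, so both in1 = 0 and g6 = 0.
Satisfying assignments:
  in0=1, in1=0, in2=1

1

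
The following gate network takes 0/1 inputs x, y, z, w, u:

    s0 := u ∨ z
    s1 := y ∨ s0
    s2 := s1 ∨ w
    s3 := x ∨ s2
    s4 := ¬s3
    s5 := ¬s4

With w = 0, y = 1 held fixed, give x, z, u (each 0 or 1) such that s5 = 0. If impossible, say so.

no solution exists

With w = 0, y = 1 fixed, none of the 8 settings of x, z, u give s5 = 0.
For example, with x=0, z=1, u=1:
s0 = u ∨ z = 1 ∨ 1 = 1
s1 = y ∨ s0 = 1 ∨ 1 = 1
s2 = s1 ∨ w = 1 ∨ 0 = 1
s3 = x ∨ s2 = 0 ∨ 1 = 1
s4 = ¬s3 = ¬1 = 0
s5 = ¬s4 = ¬0 = 1
giving s5 = 1 ≠ 0.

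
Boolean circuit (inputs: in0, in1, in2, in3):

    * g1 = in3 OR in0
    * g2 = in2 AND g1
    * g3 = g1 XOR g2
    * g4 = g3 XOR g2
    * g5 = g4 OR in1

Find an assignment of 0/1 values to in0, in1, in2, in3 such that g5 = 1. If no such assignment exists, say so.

g5 = g4 OR in1 must be 1, so at least one of g4, in1 is 1.
Check with in0=1, in1=1, in2=0, in3=1:
g1 = in3 OR in0 = 1 OR 1 = 1
g2 = in2 AND g1 = 0 AND 1 = 0
g3 = g1 XOR g2 = 1 XOR 0 = 1
g4 = g3 XOR g2 = 1 XOR 0 = 1
g5 = g4 OR in1 = 1 OR 1 = 1
So g5 = 1 as required.

in0=1, in1=1, in2=0, in3=1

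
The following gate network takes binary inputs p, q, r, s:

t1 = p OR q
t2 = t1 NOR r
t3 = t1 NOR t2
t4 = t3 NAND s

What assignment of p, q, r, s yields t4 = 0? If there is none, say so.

p=0 q=0 r=1 s=1

t4 = t3 NAND s must be 0, so both t3 = 1 and s = 1.
t3 = t1 NOR t2 must be 1, so both t1 = 0 and t2 = 0.
t1 = p OR q must be 0, so both p = 0 and q = 0.
Check with p=0 q=0 r=1 s=1:
t1 = p OR q = 0 OR 0 = 0
t2 = t1 NOR r = 0 NOR 1 = 0
t3 = t1 NOR t2 = 0 NOR 0 = 1
t4 = t3 NAND s = 1 NAND 1 = 0
So t4 = 0 as required.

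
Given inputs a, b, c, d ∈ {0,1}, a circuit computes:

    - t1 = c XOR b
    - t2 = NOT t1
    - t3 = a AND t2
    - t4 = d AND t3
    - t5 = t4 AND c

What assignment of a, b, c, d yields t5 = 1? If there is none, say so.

a=1, b=1, c=1, d=1

Check with a=1, b=1, c=1, d=1:
t1 = c XOR b = 1 XOR 1 = 0
t2 = NOT t1 = NOT 0 = 1
t3 = a AND t2 = 1 AND 1 = 1
t4 = d AND t3 = 1 AND 1 = 1
t5 = t4 AND c = 1 AND 1 = 1
So t5 = 1 as required.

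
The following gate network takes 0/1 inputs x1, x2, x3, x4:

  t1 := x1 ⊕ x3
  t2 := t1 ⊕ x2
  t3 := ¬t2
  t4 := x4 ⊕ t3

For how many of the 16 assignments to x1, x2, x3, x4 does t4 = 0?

t4 = x4 ⊕ t3 must be 0, so x4 and t3 are equal.
Enumerating the 16 input combinations, 8 give t4 = 0 and 8 give t4 = 1.

8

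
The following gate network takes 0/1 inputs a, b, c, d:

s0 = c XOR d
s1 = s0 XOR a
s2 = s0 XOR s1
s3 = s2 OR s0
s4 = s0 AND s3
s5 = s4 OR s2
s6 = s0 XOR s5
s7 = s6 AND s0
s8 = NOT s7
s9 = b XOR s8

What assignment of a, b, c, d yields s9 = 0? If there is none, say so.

a=0, b=1, c=0, d=1

s9 = b XOR s8 must be 0, so b and s8 are equal.
Check with a=0, b=1, c=0, d=1:
s0 = c XOR d = 0 XOR 1 = 1
s1 = s0 XOR a = 1 XOR 0 = 1
s2 = s0 XOR s1 = 1 XOR 1 = 0
s3 = s2 OR s0 = 0 OR 1 = 1
s4 = s0 AND s3 = 1 AND 1 = 1
s5 = s4 OR s2 = 1 OR 0 = 1
s6 = s0 XOR s5 = 1 XOR 1 = 0
s7 = s6 AND s0 = 0 AND 1 = 0
s8 = NOT s7 = NOT 0 = 1
s9 = b XOR s8 = 1 XOR 1 = 0
So s9 = 0 as required.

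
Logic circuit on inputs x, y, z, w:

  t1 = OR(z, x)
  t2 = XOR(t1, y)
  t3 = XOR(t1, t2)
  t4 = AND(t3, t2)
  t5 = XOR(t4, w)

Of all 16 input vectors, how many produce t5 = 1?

t5 = XOR(t4, w) must be 1, so t4 and w differ.
Enumerating the 16 input combinations, 8 give t5 = 1 and 8 give t5 = 0.

8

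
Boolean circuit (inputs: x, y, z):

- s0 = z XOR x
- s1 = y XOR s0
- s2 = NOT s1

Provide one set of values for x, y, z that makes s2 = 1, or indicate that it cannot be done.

x=1, y=1, z=0

Check with x=1, y=1, z=0:
s0 = z XOR x = 0 XOR 1 = 1
s1 = y XOR s0 = 1 XOR 1 = 0
s2 = NOT s1 = NOT 0 = 1
So s2 = 1 as required.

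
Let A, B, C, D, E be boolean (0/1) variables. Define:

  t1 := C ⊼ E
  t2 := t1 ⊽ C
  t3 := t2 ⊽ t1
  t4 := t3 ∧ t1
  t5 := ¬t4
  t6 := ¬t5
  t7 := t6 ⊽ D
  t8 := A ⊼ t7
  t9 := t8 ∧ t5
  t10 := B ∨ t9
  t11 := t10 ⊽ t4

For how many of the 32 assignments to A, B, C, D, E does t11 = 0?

28

t11 = t10 ⊽ t4 must be 0, so at least one of t10, t4 is 1.
Enumerating the 32 input combinations, 28 give t11 = 0 and 4 give t11 = 1.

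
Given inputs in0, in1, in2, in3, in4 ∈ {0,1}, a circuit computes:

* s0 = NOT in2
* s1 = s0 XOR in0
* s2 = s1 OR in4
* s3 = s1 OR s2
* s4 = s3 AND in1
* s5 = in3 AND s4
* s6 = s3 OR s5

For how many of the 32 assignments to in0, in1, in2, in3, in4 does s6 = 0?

s6 = s3 OR s5 must be 0, so both s3 = 0 and s5 = 0.
s3 = s1 OR s2 must be 0, so both s1 = 0 and s2 = 0.
Enumerating the 32 input combinations, 8 give s6 = 0 and 24 give s6 = 1.

8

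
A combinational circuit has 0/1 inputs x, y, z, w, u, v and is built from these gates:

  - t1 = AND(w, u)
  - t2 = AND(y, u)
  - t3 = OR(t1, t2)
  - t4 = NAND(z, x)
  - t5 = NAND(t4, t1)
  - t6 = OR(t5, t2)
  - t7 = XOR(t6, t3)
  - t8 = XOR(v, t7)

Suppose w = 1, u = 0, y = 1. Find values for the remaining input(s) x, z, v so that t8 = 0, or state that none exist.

x=0, z=1, v=1

Check with w = 1, u = 0, y = 1 and x=0, z=1, v=1:
t1 = AND(w, u) = AND(1, 0) = 0
t2 = AND(y, u) = AND(1, 0) = 0
t3 = OR(t1, t2) = OR(0, 0) = 0
t4 = NAND(z, x) = NAND(1, 0) = 1
t5 = NAND(t4, t1) = NAND(1, 0) = 1
t6 = OR(t5, t2) = OR(1, 0) = 1
t7 = XOR(t6, t3) = XOR(1, 0) = 1
t8 = XOR(v, t7) = XOR(1, 1) = 0
So t8 = 0.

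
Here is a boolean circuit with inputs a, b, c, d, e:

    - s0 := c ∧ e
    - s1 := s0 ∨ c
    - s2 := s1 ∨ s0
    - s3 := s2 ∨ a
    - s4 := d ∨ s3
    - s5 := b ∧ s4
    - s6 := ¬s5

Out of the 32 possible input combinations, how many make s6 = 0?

s6 = ¬s5 must be 0, so s5 = 1.
s5 = b ∧ s4 must be 1, so both b = 1 and s4 = 1.
Enumerating the 32 input combinations, 14 give s6 = 0 and 18 give s6 = 1.

14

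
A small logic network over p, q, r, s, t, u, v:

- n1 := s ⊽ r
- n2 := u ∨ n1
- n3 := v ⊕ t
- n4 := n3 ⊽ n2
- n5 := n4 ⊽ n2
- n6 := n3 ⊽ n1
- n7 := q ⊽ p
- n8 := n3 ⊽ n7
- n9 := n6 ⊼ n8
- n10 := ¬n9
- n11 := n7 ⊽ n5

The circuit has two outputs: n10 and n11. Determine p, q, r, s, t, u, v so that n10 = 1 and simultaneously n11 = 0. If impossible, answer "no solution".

no solution exists

Across all 128 input combinations, none give both n10 = 1 and n11 = 0.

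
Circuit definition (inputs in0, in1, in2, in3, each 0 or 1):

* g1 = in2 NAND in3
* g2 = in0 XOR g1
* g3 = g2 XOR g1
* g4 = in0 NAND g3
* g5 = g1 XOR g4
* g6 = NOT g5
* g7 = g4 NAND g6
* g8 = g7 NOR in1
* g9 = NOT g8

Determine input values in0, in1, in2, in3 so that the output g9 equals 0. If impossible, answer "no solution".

g9 = NOT g8 must be 0, so g8 = 1.
g8 = g7 NOR in1 must be 1, so both g7 = 0 and in1 = 0.
g7 = g4 NAND g6 must be 0, so both g4 = 1 and g6 = 1.
Check with in0=0, in1=0, in2=0, in3=0:
g1 = in2 NAND in3 = 0 NAND 0 = 1
g2 = in0 XOR g1 = 0 XOR 1 = 1
g3 = g2 XOR g1 = 1 XOR 1 = 0
g4 = in0 NAND g3 = 0 NAND 0 = 1
g5 = g1 XOR g4 = 1 XOR 1 = 0
g6 = NOT g5 = NOT 0 = 1
g7 = g4 NAND g6 = 1 NAND 1 = 0
g8 = g7 NOR in1 = 0 NOR 0 = 1
g9 = NOT g8 = NOT 1 = 0
So g9 = 0 as required.

in0=0, in1=0, in2=0, in3=0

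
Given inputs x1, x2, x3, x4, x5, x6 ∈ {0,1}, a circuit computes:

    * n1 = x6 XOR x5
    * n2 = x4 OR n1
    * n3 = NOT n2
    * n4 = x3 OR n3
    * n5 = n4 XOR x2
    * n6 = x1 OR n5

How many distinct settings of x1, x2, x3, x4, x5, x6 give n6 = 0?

n6 = x1 OR n5 must be 0, so both x1 = 0 and n5 = 0.
Enumerating the 64 input combinations, 16 give n6 = 0 and 48 give n6 = 1.

16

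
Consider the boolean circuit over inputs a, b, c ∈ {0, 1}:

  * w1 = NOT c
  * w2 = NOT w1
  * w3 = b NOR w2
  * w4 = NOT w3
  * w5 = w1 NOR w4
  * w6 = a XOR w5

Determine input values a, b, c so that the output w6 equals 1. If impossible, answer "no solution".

w6 = a XOR w5 must be 1, so a and w5 differ.
Check with a=1, b=1, c=0:
w1 = NOT c = NOT 0 = 1
w2 = NOT w1 = NOT 1 = 0
w3 = b NOR w2 = 1 NOR 0 = 0
w4 = NOT w3 = NOT 0 = 1
w5 = w1 NOR w4 = 1 NOR 1 = 0
w6 = a XOR w5 = 1 XOR 0 = 1
So w6 = 1 as required.

a=1, b=1, c=0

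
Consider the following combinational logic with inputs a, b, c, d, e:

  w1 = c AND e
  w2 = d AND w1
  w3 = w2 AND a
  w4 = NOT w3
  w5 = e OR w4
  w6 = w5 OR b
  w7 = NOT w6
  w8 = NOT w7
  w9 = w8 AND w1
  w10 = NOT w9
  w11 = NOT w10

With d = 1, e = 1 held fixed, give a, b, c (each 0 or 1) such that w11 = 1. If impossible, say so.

w11 = NOT w10 must be 1, so w10 = 0.
Check with d = 1, e = 1 and a=1, b=1, c=1:
w1 = c AND e = 1 AND 1 = 1
w2 = d AND w1 = 1 AND 1 = 1
w3 = w2 AND a = 1 AND 1 = 1
w4 = NOT w3 = NOT 1 = 0
w5 = e OR w4 = 1 OR 0 = 1
w6 = w5 OR b = 1 OR 1 = 1
w7 = NOT w6 = NOT 1 = 0
w8 = NOT w7 = NOT 0 = 1
w9 = w8 AND w1 = 1 AND 1 = 1
w10 = NOT w9 = NOT 1 = 0
w11 = NOT w10 = NOT 0 = 1
So w11 = 1.

a=1, b=1, c=1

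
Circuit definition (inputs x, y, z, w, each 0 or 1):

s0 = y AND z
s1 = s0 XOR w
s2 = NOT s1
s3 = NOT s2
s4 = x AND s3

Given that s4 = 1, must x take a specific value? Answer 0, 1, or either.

s4 = x AND s3 must be 1, so both x = 1 and s3 = 1.
s3 = NOT s2 must be 1, so s2 = 0.
Every assignment with s4 = 1 has x = 1; there are 4 such assignment(s).
  x=1, y=0, z=0, w=1
  x=1, y=0, z=1, w=1
  x=1, y=1, z=0, w=1
  x=1, y=1, z=1, w=0

1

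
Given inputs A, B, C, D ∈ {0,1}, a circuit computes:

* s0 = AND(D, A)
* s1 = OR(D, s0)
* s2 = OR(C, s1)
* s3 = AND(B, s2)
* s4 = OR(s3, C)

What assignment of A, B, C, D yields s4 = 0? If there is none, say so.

s4 = OR(s3, C) must be 0, so both s3 = 0 and C = 0.
s3 = AND(B, s2) must be 0, so at least one of B, s2 is 0.
Check with A=0 B=0 C=0 D=1:
s0 = AND(D, A) = AND(1, 0) = 0
s1 = OR(D, s0) = OR(1, 0) = 1
s2 = OR(C, s1) = OR(0, 1) = 1
s3 = AND(B, s2) = AND(0, 1) = 0
s4 = OR(s3, C) = OR(0, 0) = 0
So s4 = 0 as required.

A=0 B=0 C=0 D=1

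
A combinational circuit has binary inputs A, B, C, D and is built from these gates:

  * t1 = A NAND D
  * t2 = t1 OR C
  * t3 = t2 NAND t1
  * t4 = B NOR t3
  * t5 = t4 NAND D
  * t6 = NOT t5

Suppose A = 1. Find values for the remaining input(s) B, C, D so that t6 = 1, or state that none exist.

no solution exists

With A = 1 fixed, none of the 8 settings of B, C, D give t6 = 1.
For example, with B=0, C=0, D=0:
t1 = A NAND D = 1 NAND 0 = 1
t2 = t1 OR C = 1 OR 0 = 1
t3 = t2 NAND t1 = 1 NAND 1 = 0
t4 = B NOR t3 = 0 NOR 0 = 1
t5 = t4 NAND D = 1 NAND 0 = 1
t6 = NOT t5 = NOT 1 = 0
giving t6 = 0 ≠ 1.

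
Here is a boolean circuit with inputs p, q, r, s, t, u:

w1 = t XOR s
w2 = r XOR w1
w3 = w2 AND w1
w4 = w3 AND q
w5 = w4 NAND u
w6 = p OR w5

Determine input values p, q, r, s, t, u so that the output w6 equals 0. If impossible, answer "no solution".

Check with p=0, q=1, r=0, s=0, t=1, u=1:
w1 = t XOR s = 1 XOR 0 = 1
w2 = r XOR w1 = 0 XOR 1 = 1
w3 = w2 AND w1 = 1 AND 1 = 1
w4 = w3 AND q = 1 AND 1 = 1
w5 = w4 NAND u = 1 NAND 1 = 0
w6 = p OR w5 = 0 OR 0 = 0
So w6 = 0 as required.

p=0, q=1, r=0, s=0, t=1, u=1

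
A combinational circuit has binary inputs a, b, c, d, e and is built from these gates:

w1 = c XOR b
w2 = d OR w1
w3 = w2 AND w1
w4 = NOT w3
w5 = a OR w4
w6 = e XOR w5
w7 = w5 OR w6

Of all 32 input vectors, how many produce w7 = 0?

4

w7 = w5 OR w6 must be 0, so both w5 = 0 and w6 = 0.
w5 = a OR w4 must be 0, so both a = 0 and w4 = 0.
Enumerating the 32 input combinations, 4 give w7 = 0 and 28 give w7 = 1.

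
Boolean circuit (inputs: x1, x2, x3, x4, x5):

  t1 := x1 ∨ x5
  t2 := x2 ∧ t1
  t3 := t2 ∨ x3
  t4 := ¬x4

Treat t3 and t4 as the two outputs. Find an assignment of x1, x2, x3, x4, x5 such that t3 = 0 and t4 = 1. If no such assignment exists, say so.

x1=0, x2=0, x3=0, x4=0, x5=0

Check with x1=0, x2=0, x3=0, x4=0, x5=0:
t1 = x1 ∨ x5 = 0 ∨ 0 = 0
t2 = x2 ∧ t1 = 0 ∧ 0 = 0
t3 = t2 ∨ x3 = 0 ∨ 0 = 0
t4 = ¬x4 = ¬0 = 1
So t3 = 0 and t4 = 1.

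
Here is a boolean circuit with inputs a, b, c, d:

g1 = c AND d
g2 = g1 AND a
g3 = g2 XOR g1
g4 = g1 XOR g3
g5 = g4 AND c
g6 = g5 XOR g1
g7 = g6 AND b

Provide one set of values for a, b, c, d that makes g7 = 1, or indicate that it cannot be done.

Check with a=0, b=1, c=1, d=1:
g1 = c AND d = 1 AND 1 = 1
g2 = g1 AND a = 1 AND 0 = 0
g3 = g2 XOR g1 = 0 XOR 1 = 1
g4 = g1 XOR g3 = 1 XOR 1 = 0
g5 = g4 AND c = 0 AND 1 = 0
g6 = g5 XOR g1 = 0 XOR 1 = 1
g7 = g6 AND b = 1 AND 1 = 1
So g7 = 1 as required.

a=0, b=1, c=1, d=1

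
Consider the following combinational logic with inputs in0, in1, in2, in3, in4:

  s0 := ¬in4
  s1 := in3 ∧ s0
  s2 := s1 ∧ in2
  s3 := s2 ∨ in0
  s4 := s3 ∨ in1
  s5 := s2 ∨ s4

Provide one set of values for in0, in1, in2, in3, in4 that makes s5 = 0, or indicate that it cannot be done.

s5 = s2 ∨ s4 must be 0, so both s2 = 0 and s4 = 0.
s2 = s1 ∧ in2 must be 0, so at least one of s1, in2 is 0.
Check with in0=0, in1=0, in2=1, in3=1, in4=1:
s0 = ¬in4 = ¬1 = 0
s1 = in3 ∧ s0 = 1 ∧ 0 = 0
s2 = s1 ∧ in2 = 0 ∧ 1 = 0
s3 = s2 ∨ in0 = 0 ∨ 0 = 0
s4 = s3 ∨ in1 = 0 ∨ 0 = 0
s5 = s2 ∨ s4 = 0 ∨ 0 = 0
So s5 = 0 as required.

in0=0, in1=0, in2=1, in3=1, in4=1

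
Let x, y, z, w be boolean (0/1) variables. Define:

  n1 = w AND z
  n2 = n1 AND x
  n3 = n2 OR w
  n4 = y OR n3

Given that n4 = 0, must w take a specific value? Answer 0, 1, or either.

n4 = y OR n3 must be 0, so both y = 0 and n3 = 0.
Every assignment with n4 = 0 has w = 0; there are 4 such assignment(s).
  x=0, y=0, z=0, w=0
  x=0, y=0, z=1, w=0
  x=1, y=0, z=0, w=0
  x=1, y=0, z=1, w=0

0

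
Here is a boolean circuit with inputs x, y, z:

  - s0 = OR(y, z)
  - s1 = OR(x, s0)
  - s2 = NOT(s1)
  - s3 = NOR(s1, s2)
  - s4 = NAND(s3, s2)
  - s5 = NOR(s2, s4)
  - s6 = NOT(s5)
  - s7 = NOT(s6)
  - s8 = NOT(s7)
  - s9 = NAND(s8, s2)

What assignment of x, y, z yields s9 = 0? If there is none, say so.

s9 = NAND(s8, s2) must be 0, so both s8 = 1 and s2 = 1.
s8 = NOT(s7) must be 1, so s7 = 0.
s2 = NOT(s1) must be 1, so s1 = 0.
Check with x=0, y=0, z=0:
s0 = OR(y, z) = OR(0, 0) = 0
s1 = OR(x, s0) = OR(0, 0) = 0
s2 = NOT(s1) = NOT 0 = 1
s3 = NOR(s1, s2) = NOR(0, 1) = 0
s4 = NAND(s3, s2) = NAND(0, 1) = 1
s5 = NOR(s2, s4) = NOR(1, 1) = 0
s6 = NOT(s5) = NOT 0 = 1
s7 = NOT(s6) = NOT 1 = 0
s8 = NOT(s7) = NOT 0 = 1
s9 = NAND(s8, s2) = NAND(1, 1) = 0
So s9 = 0 as required.

x=0, y=0, z=0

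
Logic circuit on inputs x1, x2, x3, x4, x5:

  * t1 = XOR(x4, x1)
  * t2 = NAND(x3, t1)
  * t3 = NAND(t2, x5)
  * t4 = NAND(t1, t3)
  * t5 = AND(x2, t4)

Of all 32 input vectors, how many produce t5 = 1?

10

t5 = AND(x2, t4) must be 1, so both x2 = 1 and t4 = 1.
Enumerating the 32 input combinations, 10 give t5 = 1 and 22 give t5 = 0.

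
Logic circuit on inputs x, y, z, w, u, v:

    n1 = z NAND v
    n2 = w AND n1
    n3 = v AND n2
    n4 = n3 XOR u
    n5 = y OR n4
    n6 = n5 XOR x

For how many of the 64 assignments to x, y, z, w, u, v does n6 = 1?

32

n6 = n5 XOR x must be 1, so n5 and x differ.
Enumerating the 64 input combinations, 32 give n6 = 1 and 32 give n6 = 0.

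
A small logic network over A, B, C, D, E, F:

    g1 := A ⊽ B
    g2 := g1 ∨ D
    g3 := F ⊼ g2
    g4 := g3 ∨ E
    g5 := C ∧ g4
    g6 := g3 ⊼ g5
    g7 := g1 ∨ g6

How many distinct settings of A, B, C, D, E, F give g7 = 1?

g7 = g1 ∨ g6 must be 1, so at least one of g1, g6 is 1.
Enumerating the 64 input combinations, 46 give g7 = 1 and 18 give g7 = 0.

46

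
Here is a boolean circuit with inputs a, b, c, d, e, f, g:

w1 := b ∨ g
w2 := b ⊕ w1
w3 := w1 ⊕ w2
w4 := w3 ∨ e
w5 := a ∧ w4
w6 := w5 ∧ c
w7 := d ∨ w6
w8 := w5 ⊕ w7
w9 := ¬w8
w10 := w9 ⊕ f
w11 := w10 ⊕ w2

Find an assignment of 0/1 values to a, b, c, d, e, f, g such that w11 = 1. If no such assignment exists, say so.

Check with a=0, b=1, c=0, d=0, e=1, f=0, g=0:
w1 = b ∨ g = 1 ∨ 0 = 1
w2 = b ⊕ w1 = 1 ⊕ 1 = 0
w3 = w1 ⊕ w2 = 1 ⊕ 0 = 1
w4 = w3 ∨ e = 1 ∨ 1 = 1
w5 = a ∧ w4 = 0 ∧ 1 = 0
w6 = w5 ∧ c = 0 ∧ 0 = 0
w7 = d ∨ w6 = 0 ∨ 0 = 0
w8 = w5 ⊕ w7 = 0 ⊕ 0 = 0
w9 = ¬w8 = ¬0 = 1
w10 = w9 ⊕ f = 1 ⊕ 0 = 1
w11 = w10 ⊕ w2 = 1 ⊕ 0 = 1
So w11 = 1 as required.

a=0, b=1, c=0, d=0, e=1, f=0, g=0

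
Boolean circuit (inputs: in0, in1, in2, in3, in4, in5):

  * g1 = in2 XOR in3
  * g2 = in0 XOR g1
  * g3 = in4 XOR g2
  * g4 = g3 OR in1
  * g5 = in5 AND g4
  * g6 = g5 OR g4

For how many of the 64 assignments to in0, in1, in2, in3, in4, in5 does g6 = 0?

g6 = g5 OR g4 must be 0, so both g5 = 0 and g4 = 0.
Enumerating the 64 input combinations, 16 give g6 = 0 and 48 give g6 = 1.

16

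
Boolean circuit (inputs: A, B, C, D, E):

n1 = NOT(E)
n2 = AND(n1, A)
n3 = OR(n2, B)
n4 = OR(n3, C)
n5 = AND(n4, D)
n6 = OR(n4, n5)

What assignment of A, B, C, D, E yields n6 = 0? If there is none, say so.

A=1, B=0, C=0, D=0, E=1

Check with A=1, B=0, C=0, D=0, E=1:
n1 = NOT(E) = NOT 1 = 0
n2 = AND(n1, A) = AND(0, 1) = 0
n3 = OR(n2, B) = OR(0, 0) = 0
n4 = OR(n3, C) = OR(0, 0) = 0
n5 = AND(n4, D) = AND(0, 0) = 0
n6 = OR(n4, n5) = OR(0, 0) = 0
So n6 = 0 as required.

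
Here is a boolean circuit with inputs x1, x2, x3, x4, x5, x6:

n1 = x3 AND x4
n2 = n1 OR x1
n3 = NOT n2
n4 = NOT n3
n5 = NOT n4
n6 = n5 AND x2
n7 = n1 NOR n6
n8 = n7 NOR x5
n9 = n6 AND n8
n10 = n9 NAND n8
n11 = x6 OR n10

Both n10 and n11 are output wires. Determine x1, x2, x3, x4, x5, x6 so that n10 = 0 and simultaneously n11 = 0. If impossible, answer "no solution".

x1=0 x2=1 x3=1 x4=0 x5=0 x6=0

Check with x1=0 x2=1 x3=1 x4=0 x5=0 x6=0:
n1 = x3 AND x4 = 1 AND 0 = 0
n2 = n1 OR x1 = 0 OR 0 = 0
n3 = NOT n2 = NOT 0 = 1
n4 = NOT n3 = NOT 1 = 0
n5 = NOT n4 = NOT 0 = 1
n6 = n5 AND x2 = 1 AND 1 = 1
n7 = n1 NOR n6 = 0 NOR 1 = 0
n8 = n7 NOR x5 = 0 NOR 0 = 1
n9 = n6 AND n8 = 1 AND 1 = 1
n10 = n9 NAND n8 = 1 NAND 1 = 0
n11 = x6 OR n10 = 0 OR 0 = 0
So n10 = 0 and n11 = 0.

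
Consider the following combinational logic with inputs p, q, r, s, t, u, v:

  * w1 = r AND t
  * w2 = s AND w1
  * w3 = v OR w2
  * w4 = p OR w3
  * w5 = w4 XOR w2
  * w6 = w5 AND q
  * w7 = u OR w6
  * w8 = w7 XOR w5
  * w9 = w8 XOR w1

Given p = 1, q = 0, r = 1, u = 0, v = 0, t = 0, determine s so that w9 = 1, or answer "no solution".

s=1

w9 = w8 XOR w1 must be 1, so w8 and w1 differ.
Check with p = 1, q = 0, r = 1, u = 0, v = 0, t = 0 and s=1:
w1 = r AND t = 1 AND 0 = 0
w2 = s AND w1 = 1 AND 0 = 0
w3 = v OR w2 = 0 OR 0 = 0
w4 = p OR w3 = 1 OR 0 = 1
w5 = w4 XOR w2 = 1 XOR 0 = 1
w6 = w5 AND q = 1 AND 0 = 0
w7 = u OR w6 = 0 OR 0 = 0
w8 = w7 XOR w5 = 0 XOR 1 = 1
w9 = w8 XOR w1 = 1 XOR 0 = 1
So w9 = 1.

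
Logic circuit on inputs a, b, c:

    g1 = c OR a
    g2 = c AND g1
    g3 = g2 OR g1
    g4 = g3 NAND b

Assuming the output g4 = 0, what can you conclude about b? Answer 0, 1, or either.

g4 = g3 NAND b must be 0, so both g3 = 1 and b = 1.
g3 = g2 OR g1 must be 1, so at least one of g2, g1 is 1.
Every assignment with g4 = 0 has b = 1; there are 3 such assignment(s).
  a=0, b=1, c=1
  a=1, b=1, c=0
  a=1, b=1, c=1

1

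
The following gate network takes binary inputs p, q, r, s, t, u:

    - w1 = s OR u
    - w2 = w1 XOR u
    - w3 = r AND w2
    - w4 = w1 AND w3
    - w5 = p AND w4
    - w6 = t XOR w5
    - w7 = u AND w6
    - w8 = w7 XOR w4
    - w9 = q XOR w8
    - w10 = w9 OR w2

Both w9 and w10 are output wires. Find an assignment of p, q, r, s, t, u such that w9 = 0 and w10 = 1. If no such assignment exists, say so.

p=0 q=0 r=0 s=1 t=0 u=0

Check with p=0 q=0 r=0 s=1 t=0 u=0:
w1 = s OR u = 1 OR 0 = 1
w2 = w1 XOR u = 1 XOR 0 = 1
w3 = r AND w2 = 0 AND 1 = 0
w4 = w1 AND w3 = 1 AND 0 = 0
w5 = p AND w4 = 0 AND 0 = 0
w6 = t XOR w5 = 0 XOR 0 = 0
w7 = u AND w6 = 0 AND 0 = 0
w8 = w7 XOR w4 = 0 XOR 0 = 0
w9 = q XOR w8 = 0 XOR 0 = 0
w10 = w9 OR w2 = 0 OR 1 = 1
So w9 = 0 and w10 = 1.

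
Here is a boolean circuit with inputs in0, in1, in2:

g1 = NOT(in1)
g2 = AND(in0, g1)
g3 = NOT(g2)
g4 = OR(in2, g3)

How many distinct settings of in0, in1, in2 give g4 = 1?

g4 = OR(in2, g3) must be 1, so at least one of in2, g3 is 1.
Enumerating the 8 input combinations, 7 give g4 = 1 and 1 give g4 = 0.

7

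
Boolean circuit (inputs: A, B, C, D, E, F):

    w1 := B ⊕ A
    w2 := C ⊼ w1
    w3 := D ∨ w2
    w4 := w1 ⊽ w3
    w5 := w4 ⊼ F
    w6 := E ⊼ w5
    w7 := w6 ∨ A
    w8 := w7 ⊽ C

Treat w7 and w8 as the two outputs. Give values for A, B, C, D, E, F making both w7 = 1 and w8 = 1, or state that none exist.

Across all 64 input combinations, none give both w7 = 1 and w8 = 1.

no solution exists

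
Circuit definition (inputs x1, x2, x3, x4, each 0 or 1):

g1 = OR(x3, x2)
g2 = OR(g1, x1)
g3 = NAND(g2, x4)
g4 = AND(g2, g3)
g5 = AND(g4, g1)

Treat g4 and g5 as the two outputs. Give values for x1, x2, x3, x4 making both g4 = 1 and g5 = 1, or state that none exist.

Check with x1=0, x2=1, x3=1, x4=0:
g1 = OR(x3, x2) = OR(1, 1) = 1
g2 = OR(g1, x1) = OR(1, 0) = 1
g3 = NAND(g2, x4) = NAND(1, 0) = 1
g4 = AND(g2, g3) = AND(1, 1) = 1
g5 = AND(g4, g1) = AND(1, 1) = 1
So g4 = 1 and g5 = 1.

x1=0, x2=1, x3=1, x4=0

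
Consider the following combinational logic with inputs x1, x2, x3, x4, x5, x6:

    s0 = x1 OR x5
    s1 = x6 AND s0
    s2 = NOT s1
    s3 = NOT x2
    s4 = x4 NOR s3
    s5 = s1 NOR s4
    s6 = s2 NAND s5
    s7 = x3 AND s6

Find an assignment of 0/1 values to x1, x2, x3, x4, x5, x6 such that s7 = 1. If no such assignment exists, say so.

Check with x1=0, x2=1, x3=1, x4=0, x5=0, x6=1:
s0 = x1 OR x5 = 0 OR 0 = 0
s1 = x6 AND s0 = 1 AND 0 = 0
s2 = NOT s1 = NOT 0 = 1
s3 = NOT x2 = NOT 1 = 0
s4 = x4 NOR s3 = 0 NOR 0 = 1
s5 = s1 NOR s4 = 0 NOR 1 = 0
s6 = s2 NAND s5 = 1 NAND 0 = 1
s7 = x3 AND s6 = 1 AND 1 = 1
So s7 = 1 as required.

x1=0, x2=1, x3=1, x4=0, x5=0, x6=1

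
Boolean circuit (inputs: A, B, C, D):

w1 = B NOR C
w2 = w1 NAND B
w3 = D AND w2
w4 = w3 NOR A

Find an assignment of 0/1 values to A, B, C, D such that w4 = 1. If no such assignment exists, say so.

A=0, B=0, C=1, D=0

Check with A=0, B=0, C=1, D=0:
w1 = B NOR C = 0 NOR 1 = 0
w2 = w1 NAND B = 0 NAND 0 = 1
w3 = D AND w2 = 0 AND 1 = 0
w4 = w3 NOR A = 0 NOR 0 = 1
So w4 = 1 as required.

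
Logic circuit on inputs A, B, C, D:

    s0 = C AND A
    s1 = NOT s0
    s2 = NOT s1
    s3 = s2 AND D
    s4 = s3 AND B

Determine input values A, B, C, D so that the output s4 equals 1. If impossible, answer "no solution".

Check with A=1 B=1 C=1 D=1:
s0 = C AND A = 1 AND 1 = 1
s1 = NOT s0 = NOT 1 = 0
s2 = NOT s1 = NOT 0 = 1
s3 = s2 AND D = 1 AND 1 = 1
s4 = s3 AND B = 1 AND 1 = 1
So s4 = 1 as required.

A=1 B=1 C=1 D=1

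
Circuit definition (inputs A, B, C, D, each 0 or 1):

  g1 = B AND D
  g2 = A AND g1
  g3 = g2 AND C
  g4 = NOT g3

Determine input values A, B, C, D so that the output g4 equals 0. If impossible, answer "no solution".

g4 = NOT g3 must be 0, so g3 = 1.
g3 = g2 AND C must be 1, so both g2 = 1 and C = 1.
g2 = A AND g1 must be 1, so both A = 1 and g1 = 1.
Check with A=1, B=1, C=1, D=1:
g1 = B AND D = 1 AND 1 = 1
g2 = A AND g1 = 1 AND 1 = 1
g3 = g2 AND C = 1 AND 1 = 1
g4 = NOT g3 = NOT 1 = 0
So g4 = 0 as required.

A=1, B=1, C=1, D=1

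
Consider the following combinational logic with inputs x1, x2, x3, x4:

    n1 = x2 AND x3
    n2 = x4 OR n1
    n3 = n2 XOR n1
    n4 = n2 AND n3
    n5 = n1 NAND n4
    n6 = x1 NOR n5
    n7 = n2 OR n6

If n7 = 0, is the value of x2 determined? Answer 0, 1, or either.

Both values of x2 occur among assignments with n7 = 0:
  x2=0: x1=0, x2=0, x3=0, x4=0
  x2=1: x1=0, x2=1, x3=0, x4=0

either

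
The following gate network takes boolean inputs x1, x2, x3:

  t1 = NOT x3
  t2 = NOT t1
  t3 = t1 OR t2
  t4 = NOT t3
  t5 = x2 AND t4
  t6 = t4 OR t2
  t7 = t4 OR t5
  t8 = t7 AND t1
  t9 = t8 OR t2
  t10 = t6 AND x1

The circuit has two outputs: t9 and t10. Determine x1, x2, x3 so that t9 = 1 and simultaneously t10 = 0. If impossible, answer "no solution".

Check with x1=0 x2=0 x3=1:
t1 = NOT x3 = NOT 1 = 0
t2 = NOT t1 = NOT 0 = 1
t3 = t1 OR t2 = 0 OR 1 = 1
t4 = NOT t3 = NOT 1 = 0
t5 = x2 AND t4 = 0 AND 0 = 0
t6 = t4 OR t2 = 0 OR 1 = 1
t7 = t4 OR t5 = 0 OR 0 = 0
t8 = t7 AND t1 = 0 AND 0 = 0
t9 = t8 OR t2 = 0 OR 1 = 1
t10 = t6 AND x1 = 1 AND 0 = 0
So t9 = 1 and t10 = 0.

x1=0 x2=0 x3=1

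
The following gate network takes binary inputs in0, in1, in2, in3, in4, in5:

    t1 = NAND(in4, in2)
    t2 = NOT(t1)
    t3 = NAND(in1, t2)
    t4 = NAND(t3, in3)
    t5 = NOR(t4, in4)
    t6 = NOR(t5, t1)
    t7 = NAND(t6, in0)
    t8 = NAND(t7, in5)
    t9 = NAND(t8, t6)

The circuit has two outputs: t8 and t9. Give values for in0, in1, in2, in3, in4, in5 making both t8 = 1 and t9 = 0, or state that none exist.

Check with in0=1 in1=0 in2=1 in3=1 in4=1 in5=0:
t1 = NAND(in4, in2) = NAND(1, 1) = 0
t2 = NOT(t1) = NOT 0 = 1
t3 = NAND(in1, t2) = NAND(0, 1) = 1
t4 = NAND(t3, in3) = NAND(1, 1) = 0
t5 = NOR(t4, in4) = NOR(0, 1) = 0
t6 = NOR(t5, t1) = NOR(0, 0) = 1
t7 = NAND(t6, in0) = NAND(1, 1) = 0
t8 = NAND(t7, in5) = NAND(0, 0) = 1
t9 = NAND(t8, t6) = NAND(1, 1) = 0
So t8 = 1 and t9 = 0.

in0=1 in1=0 in2=1 in3=1 in4=1 in5=0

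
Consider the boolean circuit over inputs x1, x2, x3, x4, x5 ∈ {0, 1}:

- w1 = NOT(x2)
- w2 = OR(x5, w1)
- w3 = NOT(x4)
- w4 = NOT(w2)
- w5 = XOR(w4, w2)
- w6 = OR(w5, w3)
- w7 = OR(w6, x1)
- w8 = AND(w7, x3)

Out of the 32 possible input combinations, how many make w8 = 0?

16

w8 = AND(w7, x3) must be 0, so at least one of w7, x3 is 0.
Enumerating the 32 input combinations, 16 give w8 = 0 and 16 give w8 = 1.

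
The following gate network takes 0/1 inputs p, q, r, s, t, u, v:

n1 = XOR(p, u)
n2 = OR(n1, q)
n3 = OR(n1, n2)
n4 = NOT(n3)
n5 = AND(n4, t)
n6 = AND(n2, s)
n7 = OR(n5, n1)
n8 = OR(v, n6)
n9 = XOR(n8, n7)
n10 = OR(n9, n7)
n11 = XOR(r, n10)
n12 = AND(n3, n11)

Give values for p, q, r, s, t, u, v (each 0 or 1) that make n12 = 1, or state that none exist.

n12 = AND(n3, n11) must be 1, so both n3 = 1 and n11 = 1.
n3 = OR(n1, n2) must be 1, so at least one of n1, n2 is 1.
Check with p=1 q=1 r=0 s=0 t=1 u=0 v=1:
n1 = XOR(p, u) = XOR(1, 0) = 1
n2 = OR(n1, q) = OR(1, 1) = 1
n3 = OR(n1, n2) = OR(1, 1) = 1
n4 = NOT(n3) = NOT 1 = 0
n5 = AND(n4, t) = AND(0, 1) = 0
n6 = AND(n2, s) = AND(1, 0) = 0
n7 = OR(n5, n1) = OR(0, 1) = 1
n8 = OR(v, n6) = OR(1, 0) = 1
n9 = XOR(n8, n7) = XOR(1, 1) = 0
n10 = OR(n9, n7) = OR(0, 1) = 1
n11 = XOR(r, n10) = XOR(0, 1) = 1
n12 = AND(n3, n11) = AND(1, 1) = 1
So n12 = 1 as required.

p=1 q=1 r=0 s=0 t=1 u=0 v=1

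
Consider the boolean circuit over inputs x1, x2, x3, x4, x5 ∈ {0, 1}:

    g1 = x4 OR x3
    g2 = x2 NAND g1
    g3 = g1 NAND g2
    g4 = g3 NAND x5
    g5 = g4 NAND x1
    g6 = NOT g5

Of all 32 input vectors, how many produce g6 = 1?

g6 = NOT g5 must be 1, so g5 = 0.
Enumerating the 32 input combinations, 11 give g6 = 1 and 21 give g6 = 0.

11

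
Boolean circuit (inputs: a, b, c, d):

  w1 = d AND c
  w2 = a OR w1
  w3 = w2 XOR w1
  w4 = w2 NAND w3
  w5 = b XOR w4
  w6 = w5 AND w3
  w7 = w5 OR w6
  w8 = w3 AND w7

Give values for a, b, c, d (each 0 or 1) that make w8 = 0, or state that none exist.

a=1, b=0, c=1, d=0

w8 = w3 AND w7 must be 0, so at least one of w3, w7 is 0.
Check with a=1, b=0, c=1, d=0:
w1 = d AND c = 0 AND 1 = 0
w2 = a OR w1 = 1 OR 0 = 1
w3 = w2 XOR w1 = 1 XOR 0 = 1
w4 = w2 NAND w3 = 1 NAND 1 = 0
w5 = b XOR w4 = 0 XOR 0 = 0
w6 = w5 AND w3 = 0 AND 1 = 0
w7 = w5 OR w6 = 0 OR 0 = 0
w8 = w3 AND w7 = 1 AND 0 = 0
So w8 = 0 as required.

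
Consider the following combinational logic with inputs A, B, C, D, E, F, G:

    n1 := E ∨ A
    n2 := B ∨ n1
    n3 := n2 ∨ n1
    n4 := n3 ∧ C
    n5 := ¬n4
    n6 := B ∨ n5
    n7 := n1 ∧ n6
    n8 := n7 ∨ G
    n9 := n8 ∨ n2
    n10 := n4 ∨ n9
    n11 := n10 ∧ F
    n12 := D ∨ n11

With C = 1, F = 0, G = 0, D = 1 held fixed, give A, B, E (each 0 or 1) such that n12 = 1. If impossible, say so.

A=1 B=0 E=1

Check with C = 1, F = 0, G = 0, D = 1 and A=1, B=0, E=1:
n1 = E ∨ A = 1 ∨ 1 = 1
n2 = B ∨ n1 = 0 ∨ 1 = 1
n3 = n2 ∨ n1 = 1 ∨ 1 = 1
n4 = n3 ∧ C = 1 ∧ 1 = 1
n5 = ¬n4 = ¬1 = 0
n6 = B ∨ n5 = 0 ∨ 0 = 0
n7 = n1 ∧ n6 = 1 ∧ 0 = 0
n8 = n7 ∨ G = 0 ∨ 0 = 0
n9 = n8 ∨ n2 = 0 ∨ 1 = 1
n10 = n4 ∨ n9 = 1 ∨ 1 = 1
n11 = n10 ∧ F = 1 ∧ 0 = 0
n12 = D ∨ n11 = 1 ∨ 0 = 1
So n12 = 1.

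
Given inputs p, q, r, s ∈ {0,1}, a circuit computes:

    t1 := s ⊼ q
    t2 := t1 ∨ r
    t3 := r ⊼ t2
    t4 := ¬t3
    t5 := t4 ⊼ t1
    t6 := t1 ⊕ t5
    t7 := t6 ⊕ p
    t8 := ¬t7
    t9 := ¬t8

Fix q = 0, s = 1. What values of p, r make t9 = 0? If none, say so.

p=1 r=1

t9 = ¬t8 must be 0, so t8 = 1.
Check with q = 0, s = 1 and p=1, r=1:
t1 = s ⊼ q = 1 ⊼ 0 = 1
t2 = t1 ∨ r = 1 ∨ 1 = 1
t3 = r ⊼ t2 = 1 ⊼ 1 = 0
t4 = ¬t3 = ¬0 = 1
t5 = t4 ⊼ t1 = 1 ⊼ 1 = 0
t6 = t1 ⊕ t5 = 1 ⊕ 0 = 1
t7 = t6 ⊕ p = 1 ⊕ 1 = 0
t8 = ¬t7 = ¬0 = 1
t9 = ¬t8 = ¬1 = 0
So t9 = 0.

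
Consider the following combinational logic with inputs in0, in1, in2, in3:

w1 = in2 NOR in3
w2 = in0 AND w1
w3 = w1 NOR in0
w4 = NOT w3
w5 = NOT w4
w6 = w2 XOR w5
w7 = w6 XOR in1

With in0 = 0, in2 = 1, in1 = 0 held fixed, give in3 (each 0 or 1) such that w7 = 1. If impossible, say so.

w7 = w6 XOR in1 must be 1, so w6 and in1 differ.
Check with in0 = 0, in2 = 1, in1 = 0 and in3=0:
w1 = in2 NOR in3 = 1 NOR 0 = 0
w2 = in0 AND w1 = 0 AND 0 = 0
w3 = w1 NOR in0 = 0 NOR 0 = 1
w4 = NOT w3 = NOT 1 = 0
w5 = NOT w4 = NOT 0 = 1
w6 = w2 XOR w5 = 0 XOR 1 = 1
w7 = w6 XOR in1 = 1 XOR 0 = 1
So w7 = 1.

in3=0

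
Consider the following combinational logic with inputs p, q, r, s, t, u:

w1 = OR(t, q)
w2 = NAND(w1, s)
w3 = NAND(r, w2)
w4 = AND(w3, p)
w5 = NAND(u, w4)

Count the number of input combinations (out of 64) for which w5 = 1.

53

w5 = NAND(u, w4) must be 1, so at least one of u, w4 is 0.
Enumerating the 64 input combinations, 53 give w5 = 1 and 11 give w5 = 0.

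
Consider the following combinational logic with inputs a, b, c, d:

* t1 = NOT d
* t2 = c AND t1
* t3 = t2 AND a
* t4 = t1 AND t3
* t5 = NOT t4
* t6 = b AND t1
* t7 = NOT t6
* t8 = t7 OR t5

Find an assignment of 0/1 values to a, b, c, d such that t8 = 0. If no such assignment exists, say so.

a=1 b=1 c=1 d=0

t8 = t7 OR t5 must be 0, so both t7 = 0 and t5 = 0.
t7 = NOT t6 must be 0, so t6 = 1.
Check with a=1 b=1 c=1 d=0:
t1 = NOT d = NOT 0 = 1
t2 = c AND t1 = 1 AND 1 = 1
t3 = t2 AND a = 1 AND 1 = 1
t4 = t1 AND t3 = 1 AND 1 = 1
t5 = NOT t4 = NOT 1 = 0
t6 = b AND t1 = 1 AND 1 = 1
t7 = NOT t6 = NOT 1 = 0
t8 = t7 OR t5 = 0 OR 0 = 0
So t8 = 0 as required.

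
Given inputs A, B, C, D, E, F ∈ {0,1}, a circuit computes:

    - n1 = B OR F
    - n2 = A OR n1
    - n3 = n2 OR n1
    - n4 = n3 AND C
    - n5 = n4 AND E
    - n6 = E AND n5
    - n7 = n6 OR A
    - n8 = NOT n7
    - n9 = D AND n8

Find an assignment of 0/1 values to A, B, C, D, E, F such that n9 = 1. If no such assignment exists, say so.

n9 = D AND n8 must be 1, so both D = 1 and n8 = 1.
n8 = NOT n7 must be 1, so n7 = 0.
n7 = n6 OR A must be 0, so both n6 = 0 and A = 0.
Check with A=0 B=1 C=0 D=1 E=1 F=0:
n1 = B OR F = 1 OR 0 = 1
n2 = A OR n1 = 0 OR 1 = 1
n3 = n2 OR n1 = 1 OR 1 = 1
n4 = n3 AND C = 1 AND 0 = 0
n5 = n4 AND E = 0 AND 1 = 0
n6 = E AND n5 = 1 AND 0 = 0
n7 = n6 OR A = 0 OR 0 = 0
n8 = NOT n7 = NOT 0 = 1
n9 = D AND n8 = 1 AND 1 = 1
So n9 = 1 as required.

A=0 B=1 C=0 D=1 E=1 F=0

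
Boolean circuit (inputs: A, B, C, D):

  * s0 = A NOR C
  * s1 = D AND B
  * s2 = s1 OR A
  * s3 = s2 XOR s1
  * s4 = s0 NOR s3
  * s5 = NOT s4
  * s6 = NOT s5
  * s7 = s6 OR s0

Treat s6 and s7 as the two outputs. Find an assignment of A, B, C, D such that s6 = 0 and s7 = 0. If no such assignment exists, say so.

Check with A=1 B=0 C=1 D=0:
s0 = A NOR C = 1 NOR 1 = 0
s1 = D AND B = 0 AND 0 = 0
s2 = s1 OR A = 0 OR 1 = 1
s3 = s2 XOR s1 = 1 XOR 0 = 1
s4 = s0 NOR s3 = 0 NOR 1 = 0
s5 = NOT s4 = NOT 0 = 1
s6 = NOT s5 = NOT 1 = 0
s7 = s6 OR s0 = 0 OR 0 = 0
So s6 = 0 and s7 = 0.

A=1 B=0 C=1 D=0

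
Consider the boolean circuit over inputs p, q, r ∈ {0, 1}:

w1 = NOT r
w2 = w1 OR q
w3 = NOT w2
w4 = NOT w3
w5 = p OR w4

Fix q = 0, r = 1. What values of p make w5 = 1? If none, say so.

w5 = p OR w4 must be 1, so at least one of p, w4 is 1.
Check with q = 0, r = 1 and p=1:
w1 = NOT r = NOT 1 = 0
w2 = w1 OR q = 0 OR 0 = 0
w3 = NOT w2 = NOT 0 = 1
w4 = NOT w3 = NOT 1 = 0
w5 = p OR w4 = 1 OR 0 = 1
So w5 = 1.

p=1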